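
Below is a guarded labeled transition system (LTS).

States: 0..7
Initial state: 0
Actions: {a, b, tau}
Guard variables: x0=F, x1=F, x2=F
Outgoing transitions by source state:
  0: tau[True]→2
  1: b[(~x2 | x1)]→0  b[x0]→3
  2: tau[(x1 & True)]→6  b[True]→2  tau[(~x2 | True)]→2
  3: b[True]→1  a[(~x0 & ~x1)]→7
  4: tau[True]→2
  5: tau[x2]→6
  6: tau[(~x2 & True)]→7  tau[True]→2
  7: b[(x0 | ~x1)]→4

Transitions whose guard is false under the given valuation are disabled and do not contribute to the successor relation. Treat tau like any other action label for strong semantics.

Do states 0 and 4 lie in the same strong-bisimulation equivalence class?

Answer: BISIMILAR

Working:
Refine partition for ~:
  π0 = {{0,1,2,3,4,5,6,7}}
  π1 = {{0,4,6},{1,7},{2},{3},{5}}
  π2 = {{0,4},{1,7},{2},{3},{5},{6}}
stable after 3 split(s): 6 block(s)
class of 0: {0,4}; class of 4: {0,4}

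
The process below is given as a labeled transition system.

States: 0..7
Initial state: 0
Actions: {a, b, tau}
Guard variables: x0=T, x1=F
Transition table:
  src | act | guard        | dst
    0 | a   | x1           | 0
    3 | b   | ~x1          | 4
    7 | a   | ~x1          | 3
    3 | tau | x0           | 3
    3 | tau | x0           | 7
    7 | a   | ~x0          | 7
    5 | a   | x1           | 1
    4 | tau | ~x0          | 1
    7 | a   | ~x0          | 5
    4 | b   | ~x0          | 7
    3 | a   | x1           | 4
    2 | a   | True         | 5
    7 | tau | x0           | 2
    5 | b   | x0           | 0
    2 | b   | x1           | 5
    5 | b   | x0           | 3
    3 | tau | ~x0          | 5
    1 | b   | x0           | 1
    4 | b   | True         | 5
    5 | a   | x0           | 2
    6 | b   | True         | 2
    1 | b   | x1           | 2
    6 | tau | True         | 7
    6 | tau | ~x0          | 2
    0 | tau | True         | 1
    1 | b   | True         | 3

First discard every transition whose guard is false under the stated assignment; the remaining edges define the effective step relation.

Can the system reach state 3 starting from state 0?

Guard filter leaves 15 enabled edge(s).
depth 0: {0}
depth 1: {1}  now seen {0,1}
depth 2: {3}  now seen {0,1,3}
depth 3: {4,7}  now seen {0,1,3,4,7}
depth 4: {2,5}  now seen {0,1,2,3,4,5,7}
R = {0,1,2,3,4,5,7}
Path to 3: tau·b

Answer: REACHABLE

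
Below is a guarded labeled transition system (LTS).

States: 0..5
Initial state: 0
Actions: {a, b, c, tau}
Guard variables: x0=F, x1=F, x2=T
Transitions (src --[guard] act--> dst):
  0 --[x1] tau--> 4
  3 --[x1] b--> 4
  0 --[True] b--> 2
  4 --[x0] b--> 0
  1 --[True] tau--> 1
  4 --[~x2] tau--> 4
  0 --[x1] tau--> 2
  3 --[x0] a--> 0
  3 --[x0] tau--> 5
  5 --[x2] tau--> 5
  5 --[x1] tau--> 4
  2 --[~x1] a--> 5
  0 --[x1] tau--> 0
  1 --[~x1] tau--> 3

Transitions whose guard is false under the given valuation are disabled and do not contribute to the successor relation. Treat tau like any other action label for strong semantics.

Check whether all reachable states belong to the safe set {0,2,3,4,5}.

Answer: INVARIANT HOLDS

Analysis:
Safe = {0,2,3,4,5}
Reach set: {0,2,5}
  0: ok
  2: ok
  5: ok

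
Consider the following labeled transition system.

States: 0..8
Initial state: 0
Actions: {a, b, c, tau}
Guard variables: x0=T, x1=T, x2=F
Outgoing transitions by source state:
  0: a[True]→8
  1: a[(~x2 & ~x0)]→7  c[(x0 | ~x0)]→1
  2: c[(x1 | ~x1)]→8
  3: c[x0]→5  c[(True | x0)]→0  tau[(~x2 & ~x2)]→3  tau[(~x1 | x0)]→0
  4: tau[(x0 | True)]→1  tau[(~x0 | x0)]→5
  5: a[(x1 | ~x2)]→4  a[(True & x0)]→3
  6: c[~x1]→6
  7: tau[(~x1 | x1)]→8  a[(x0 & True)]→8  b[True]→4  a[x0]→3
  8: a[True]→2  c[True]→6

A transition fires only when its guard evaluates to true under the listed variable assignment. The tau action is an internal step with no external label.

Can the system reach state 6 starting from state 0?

Answer: REACHABLE

Analysis:
After dropping false guards: 17 live edges.
L0 = {0}
L1 = {8}  total {0,8}
L2 = {2,6}  total {0,2,6,8}
Reach set: {0,2,6,8}
Path to 6: a·c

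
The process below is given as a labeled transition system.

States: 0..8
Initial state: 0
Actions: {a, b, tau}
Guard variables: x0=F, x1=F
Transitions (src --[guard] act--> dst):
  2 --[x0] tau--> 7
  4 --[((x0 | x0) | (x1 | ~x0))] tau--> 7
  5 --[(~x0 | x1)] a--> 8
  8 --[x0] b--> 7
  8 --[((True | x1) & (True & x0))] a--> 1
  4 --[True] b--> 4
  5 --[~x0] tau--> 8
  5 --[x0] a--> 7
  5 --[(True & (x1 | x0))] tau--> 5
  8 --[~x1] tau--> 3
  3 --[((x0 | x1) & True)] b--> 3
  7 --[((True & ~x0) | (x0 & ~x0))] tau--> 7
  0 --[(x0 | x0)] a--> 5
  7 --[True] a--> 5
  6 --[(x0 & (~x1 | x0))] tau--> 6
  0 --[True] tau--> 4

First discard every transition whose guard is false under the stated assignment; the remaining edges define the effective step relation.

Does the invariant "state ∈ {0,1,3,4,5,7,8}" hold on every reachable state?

Answer: INVARIANT HOLDS

Working:
Allowed set {0,1,3,4,5,7,8}
Reach set: {0,3,4,5,7,8}
  0: ok
  3: ok
  4: ok
  5: ok
  7: ok
  8: ok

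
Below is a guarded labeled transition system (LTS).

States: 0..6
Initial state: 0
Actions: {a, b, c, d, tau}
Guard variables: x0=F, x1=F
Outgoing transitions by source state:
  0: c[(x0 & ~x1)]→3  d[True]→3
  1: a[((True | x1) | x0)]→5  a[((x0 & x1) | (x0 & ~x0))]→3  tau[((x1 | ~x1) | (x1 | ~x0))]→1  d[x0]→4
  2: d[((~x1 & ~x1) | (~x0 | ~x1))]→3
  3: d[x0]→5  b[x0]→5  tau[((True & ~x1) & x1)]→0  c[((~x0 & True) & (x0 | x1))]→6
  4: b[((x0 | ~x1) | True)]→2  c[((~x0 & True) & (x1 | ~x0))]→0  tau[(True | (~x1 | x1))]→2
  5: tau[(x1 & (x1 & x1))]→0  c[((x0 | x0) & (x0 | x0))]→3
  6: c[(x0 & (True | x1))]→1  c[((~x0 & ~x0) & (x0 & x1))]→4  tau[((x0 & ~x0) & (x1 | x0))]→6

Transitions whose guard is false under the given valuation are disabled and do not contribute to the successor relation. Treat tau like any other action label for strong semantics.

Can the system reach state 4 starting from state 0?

After dropping false guards: 7 live edges.
Layer 0: {0}
Layer 1: {3}  cumulative {0,3}
Reachable = {0,3}

Answer: UNREACHABLE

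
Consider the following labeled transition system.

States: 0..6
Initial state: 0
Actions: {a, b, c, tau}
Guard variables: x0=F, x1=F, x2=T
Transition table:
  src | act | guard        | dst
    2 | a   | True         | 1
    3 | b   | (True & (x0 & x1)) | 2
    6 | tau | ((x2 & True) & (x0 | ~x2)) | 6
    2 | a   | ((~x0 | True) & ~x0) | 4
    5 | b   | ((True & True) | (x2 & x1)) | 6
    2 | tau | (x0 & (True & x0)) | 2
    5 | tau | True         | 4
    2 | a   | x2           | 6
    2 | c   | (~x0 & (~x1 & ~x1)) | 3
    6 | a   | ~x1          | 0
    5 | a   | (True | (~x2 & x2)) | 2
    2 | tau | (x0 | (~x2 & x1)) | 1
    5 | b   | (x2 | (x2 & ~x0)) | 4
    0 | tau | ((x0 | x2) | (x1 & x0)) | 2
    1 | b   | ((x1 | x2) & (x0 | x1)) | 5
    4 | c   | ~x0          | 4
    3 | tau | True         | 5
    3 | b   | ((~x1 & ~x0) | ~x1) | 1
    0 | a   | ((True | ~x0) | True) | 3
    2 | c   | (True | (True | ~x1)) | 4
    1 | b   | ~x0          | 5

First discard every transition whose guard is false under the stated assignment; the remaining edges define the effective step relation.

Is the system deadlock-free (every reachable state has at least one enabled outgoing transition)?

Answer: DEADLOCK-FREE

Trace:
Reachable = {0,1,2,3,4,5,6}
  0: a→3  tau→2  [2 exit(s)]
  1: b→5  [1 exit(s)]
  2: a→1  a→4  a→6  c→3  c→4  [5 exit(s)]
  3: b→1  tau→5  [2 exit(s)]
  4: c→4  [1 exit(s)]
  5: a→2  b→4  b→6  tau→4  [4 exit(s)]
  6: a→0  [1 exit(s)]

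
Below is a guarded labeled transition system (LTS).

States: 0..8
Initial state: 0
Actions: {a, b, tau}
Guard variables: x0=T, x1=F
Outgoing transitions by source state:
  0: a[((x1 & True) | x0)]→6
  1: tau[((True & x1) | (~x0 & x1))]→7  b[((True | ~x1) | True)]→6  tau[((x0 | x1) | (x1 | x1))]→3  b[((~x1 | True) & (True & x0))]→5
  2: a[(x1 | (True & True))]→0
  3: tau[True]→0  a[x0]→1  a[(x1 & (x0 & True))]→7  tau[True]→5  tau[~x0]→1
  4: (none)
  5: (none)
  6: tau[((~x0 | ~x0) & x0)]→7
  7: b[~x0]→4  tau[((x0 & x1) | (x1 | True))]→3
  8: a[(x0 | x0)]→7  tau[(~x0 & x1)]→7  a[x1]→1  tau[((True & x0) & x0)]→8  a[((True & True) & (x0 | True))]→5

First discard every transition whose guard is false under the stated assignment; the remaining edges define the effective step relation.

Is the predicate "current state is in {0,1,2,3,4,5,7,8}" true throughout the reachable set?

Answer: INVARIANT VIOLATED at state 6

Trace:
Allowed set {0,1,2,3,4,5,7,8}
Reach set: {0,6}
  0: ✓
  6: ✗ unsafe
witness against invariant: a → 6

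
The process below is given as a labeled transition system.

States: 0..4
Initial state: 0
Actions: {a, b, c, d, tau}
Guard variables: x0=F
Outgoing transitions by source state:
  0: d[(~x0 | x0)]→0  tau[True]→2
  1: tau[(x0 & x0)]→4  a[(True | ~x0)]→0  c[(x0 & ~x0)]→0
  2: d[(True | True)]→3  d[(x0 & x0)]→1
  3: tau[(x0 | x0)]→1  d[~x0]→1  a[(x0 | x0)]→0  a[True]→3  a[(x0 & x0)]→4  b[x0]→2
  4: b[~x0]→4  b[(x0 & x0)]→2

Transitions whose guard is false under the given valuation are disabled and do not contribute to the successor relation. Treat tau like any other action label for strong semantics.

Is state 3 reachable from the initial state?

Guard filter leaves 7 enabled edge(s).
Layer 0: {0}
Layer 1: {2}  now seen {0,2}
Layer 2: {3}  now seen {0,2,3}
Layer 3: {1}  now seen {0,1,2,3}
Reach set: {0,1,2,3}
trace reaching 3: tau·d

Answer: REACHABLE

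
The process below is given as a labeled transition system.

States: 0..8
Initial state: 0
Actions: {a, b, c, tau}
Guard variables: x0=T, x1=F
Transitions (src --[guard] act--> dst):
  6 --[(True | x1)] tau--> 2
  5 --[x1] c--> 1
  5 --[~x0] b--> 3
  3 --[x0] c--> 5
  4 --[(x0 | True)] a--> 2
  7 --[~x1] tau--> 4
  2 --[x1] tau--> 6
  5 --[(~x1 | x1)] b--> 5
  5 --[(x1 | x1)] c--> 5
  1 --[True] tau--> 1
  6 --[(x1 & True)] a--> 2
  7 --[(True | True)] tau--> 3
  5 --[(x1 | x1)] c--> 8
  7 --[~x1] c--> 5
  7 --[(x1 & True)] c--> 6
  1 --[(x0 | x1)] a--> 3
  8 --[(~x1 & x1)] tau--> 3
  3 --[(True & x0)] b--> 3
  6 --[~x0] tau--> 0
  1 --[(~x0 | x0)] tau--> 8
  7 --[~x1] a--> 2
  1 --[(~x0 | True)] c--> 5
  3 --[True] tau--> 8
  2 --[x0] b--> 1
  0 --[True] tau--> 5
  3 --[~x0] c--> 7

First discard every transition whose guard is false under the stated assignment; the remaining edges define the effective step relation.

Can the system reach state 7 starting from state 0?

Answer: UNREACHABLE

Working:
After dropping false guards: 16 live edges.
depth 0: {0}
depth 1: {5}  total {0,5}
Reach set: {0,5}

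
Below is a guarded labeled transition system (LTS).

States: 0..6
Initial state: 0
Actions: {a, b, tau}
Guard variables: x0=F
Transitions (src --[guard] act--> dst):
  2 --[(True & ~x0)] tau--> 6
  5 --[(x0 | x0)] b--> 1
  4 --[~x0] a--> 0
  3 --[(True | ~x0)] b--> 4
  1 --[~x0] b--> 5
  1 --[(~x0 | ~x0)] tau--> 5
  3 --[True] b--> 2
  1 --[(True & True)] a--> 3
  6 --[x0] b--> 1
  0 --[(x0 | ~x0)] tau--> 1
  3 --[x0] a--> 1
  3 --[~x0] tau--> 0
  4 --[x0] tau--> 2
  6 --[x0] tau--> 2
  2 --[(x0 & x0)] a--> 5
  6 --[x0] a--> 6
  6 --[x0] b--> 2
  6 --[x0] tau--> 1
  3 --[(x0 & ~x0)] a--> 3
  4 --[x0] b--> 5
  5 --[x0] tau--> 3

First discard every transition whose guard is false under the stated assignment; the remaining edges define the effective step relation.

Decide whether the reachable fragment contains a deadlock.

Answer: DEADLOCK at state 5

Working:
Reach set: {0,1,2,3,4,5,6}
  0: tau→1  [1 exit(s)]
  1: a→3  b→5  tau→5  [3 exit(s)]
  2: tau→6  [1 exit(s)]
  3: b→2  b→4  tau→0  [3 exit(s)]
  4: a→0  [1 exit(s)]
  5: ∅  [STUCK]
  6: ∅  [STUCK]
trace reaching 5: tau·b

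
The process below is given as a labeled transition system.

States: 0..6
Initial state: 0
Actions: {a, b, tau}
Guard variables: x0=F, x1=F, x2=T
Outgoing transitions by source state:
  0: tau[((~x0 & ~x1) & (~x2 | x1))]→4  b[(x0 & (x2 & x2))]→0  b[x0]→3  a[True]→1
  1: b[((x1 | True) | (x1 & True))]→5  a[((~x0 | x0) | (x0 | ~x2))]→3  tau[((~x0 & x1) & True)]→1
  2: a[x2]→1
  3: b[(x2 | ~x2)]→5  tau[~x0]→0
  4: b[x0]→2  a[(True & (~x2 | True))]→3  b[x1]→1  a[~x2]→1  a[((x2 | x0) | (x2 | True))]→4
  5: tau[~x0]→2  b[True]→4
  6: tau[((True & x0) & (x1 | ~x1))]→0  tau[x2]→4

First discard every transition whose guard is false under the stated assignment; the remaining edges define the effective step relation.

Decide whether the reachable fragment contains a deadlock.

Answer: DEADLOCK-FREE

Analysis:
Reach set: {0,1,2,3,4,5}
  0: a→1  [deg 1]
  1: a→3  b→5  [deg 2]
  2: a→1  [deg 1]
  3: b→5  tau→0  [deg 2]
  4: a→3  a→4  [deg 2]
  5: b→4  tau→2  [deg 2]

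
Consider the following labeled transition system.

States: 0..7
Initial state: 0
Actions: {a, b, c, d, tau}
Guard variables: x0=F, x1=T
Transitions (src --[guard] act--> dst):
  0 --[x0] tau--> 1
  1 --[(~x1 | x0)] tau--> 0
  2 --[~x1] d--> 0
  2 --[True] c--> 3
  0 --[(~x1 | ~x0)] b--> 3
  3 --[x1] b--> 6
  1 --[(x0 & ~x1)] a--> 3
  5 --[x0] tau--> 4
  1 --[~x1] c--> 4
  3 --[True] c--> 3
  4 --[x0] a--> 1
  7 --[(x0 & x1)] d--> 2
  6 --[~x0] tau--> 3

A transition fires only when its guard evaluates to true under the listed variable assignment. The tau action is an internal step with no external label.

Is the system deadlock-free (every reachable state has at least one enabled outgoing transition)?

Answer: DEADLOCK-FREE

Trace:
Reachable = {0,3,6}
  0: b→3  [deg 1]
  3: b→6  c→3  [deg 2]
  6: tau→3  [deg 1]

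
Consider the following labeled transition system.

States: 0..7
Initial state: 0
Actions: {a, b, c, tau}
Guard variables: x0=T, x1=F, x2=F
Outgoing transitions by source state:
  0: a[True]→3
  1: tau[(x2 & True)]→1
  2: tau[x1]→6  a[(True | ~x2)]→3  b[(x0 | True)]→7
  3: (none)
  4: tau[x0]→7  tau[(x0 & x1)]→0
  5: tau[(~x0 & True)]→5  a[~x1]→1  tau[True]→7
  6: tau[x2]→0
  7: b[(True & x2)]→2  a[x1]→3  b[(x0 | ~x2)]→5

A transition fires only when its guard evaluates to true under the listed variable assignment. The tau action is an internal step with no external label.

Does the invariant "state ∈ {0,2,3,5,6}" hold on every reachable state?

Answer: INVARIANT HOLDS

Working:
Inv-set: {0,2,3,5,6}
Reach set: {0,3}
  0: safe
  3: safe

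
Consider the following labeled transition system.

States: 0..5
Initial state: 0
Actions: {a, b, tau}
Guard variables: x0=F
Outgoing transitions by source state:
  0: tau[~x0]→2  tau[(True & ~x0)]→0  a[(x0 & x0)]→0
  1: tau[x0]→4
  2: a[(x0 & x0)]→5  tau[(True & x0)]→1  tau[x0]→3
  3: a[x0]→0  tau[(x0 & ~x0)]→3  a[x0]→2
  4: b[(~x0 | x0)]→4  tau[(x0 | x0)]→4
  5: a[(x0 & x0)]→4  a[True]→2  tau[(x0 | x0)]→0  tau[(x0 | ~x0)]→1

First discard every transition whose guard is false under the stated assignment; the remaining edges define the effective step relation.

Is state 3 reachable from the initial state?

Answer: UNREACHABLE

Analysis:
After dropping false guards: 5 live edges.
depth 0: {0}
depth 1: {2}  cumulative {0,2}
Reach set: {0,2}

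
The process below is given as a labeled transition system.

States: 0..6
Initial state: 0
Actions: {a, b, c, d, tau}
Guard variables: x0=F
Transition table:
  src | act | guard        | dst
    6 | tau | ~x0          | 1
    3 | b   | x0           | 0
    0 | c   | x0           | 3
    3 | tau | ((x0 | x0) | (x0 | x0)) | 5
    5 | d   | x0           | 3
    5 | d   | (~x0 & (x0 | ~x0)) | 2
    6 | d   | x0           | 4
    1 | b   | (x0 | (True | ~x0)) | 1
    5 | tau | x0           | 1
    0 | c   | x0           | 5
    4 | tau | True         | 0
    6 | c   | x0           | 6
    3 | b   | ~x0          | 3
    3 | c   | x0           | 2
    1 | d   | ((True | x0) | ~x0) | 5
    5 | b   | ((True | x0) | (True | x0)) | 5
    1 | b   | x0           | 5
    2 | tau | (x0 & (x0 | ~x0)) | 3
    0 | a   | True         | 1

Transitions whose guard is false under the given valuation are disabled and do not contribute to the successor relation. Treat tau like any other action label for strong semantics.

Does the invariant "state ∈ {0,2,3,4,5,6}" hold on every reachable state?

Answer: INVARIANT VIOLATED at state 1

Working:
Inv-set: {0,2,3,4,5,6}
R = {0,1,2,5}
  0: ok
  1: ✗ unsafe
  2: ok
  5: ok
counterexample path to 1: a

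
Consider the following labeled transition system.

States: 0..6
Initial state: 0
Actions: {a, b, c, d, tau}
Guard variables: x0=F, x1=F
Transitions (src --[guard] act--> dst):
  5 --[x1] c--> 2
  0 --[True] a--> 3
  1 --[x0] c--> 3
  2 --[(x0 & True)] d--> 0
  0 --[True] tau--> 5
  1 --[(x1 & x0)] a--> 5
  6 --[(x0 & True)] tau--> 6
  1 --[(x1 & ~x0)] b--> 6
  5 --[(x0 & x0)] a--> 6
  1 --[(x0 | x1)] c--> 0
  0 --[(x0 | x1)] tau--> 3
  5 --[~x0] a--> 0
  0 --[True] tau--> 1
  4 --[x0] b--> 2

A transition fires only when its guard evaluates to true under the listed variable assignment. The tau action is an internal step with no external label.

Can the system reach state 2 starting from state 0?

Answer: UNREACHABLE

Working:
4 transition(s) survive guard evaluation.
depth 0: {0}
depth 1: {1,3,5}  cumulative {0,1,3,5}
Reachable = {0,1,3,5}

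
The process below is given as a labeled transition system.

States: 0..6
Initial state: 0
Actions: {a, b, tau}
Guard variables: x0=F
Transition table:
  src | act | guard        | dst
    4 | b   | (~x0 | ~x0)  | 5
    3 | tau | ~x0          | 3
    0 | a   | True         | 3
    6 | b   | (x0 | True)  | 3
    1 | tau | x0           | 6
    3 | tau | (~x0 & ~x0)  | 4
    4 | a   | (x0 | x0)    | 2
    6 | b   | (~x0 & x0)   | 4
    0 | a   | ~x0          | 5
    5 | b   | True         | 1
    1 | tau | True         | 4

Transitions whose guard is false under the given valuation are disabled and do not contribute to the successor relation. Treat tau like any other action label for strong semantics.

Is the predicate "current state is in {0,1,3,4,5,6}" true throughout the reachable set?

Allowed set {0,1,3,4,5,6}
R = {0,1,3,4,5}
  0: safe
  1: safe
  3: safe
  4: safe
  5: safe

Answer: INVARIANT HOLDS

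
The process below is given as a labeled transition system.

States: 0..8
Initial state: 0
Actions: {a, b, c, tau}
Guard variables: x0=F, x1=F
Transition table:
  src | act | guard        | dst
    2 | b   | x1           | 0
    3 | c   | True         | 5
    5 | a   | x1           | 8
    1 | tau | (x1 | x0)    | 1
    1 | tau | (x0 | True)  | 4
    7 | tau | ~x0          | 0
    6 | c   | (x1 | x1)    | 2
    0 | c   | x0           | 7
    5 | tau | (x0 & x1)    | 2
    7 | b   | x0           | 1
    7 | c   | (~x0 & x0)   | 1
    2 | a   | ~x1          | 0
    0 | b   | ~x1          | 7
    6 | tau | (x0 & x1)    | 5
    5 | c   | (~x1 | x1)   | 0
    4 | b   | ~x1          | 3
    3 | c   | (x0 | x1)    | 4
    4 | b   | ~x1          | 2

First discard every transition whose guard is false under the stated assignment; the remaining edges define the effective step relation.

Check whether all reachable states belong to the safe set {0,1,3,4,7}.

Allowed set {0,1,3,4,7}
Reachable = {0,7}
  0: safe
  7: safe

Answer: INVARIANT HOLDS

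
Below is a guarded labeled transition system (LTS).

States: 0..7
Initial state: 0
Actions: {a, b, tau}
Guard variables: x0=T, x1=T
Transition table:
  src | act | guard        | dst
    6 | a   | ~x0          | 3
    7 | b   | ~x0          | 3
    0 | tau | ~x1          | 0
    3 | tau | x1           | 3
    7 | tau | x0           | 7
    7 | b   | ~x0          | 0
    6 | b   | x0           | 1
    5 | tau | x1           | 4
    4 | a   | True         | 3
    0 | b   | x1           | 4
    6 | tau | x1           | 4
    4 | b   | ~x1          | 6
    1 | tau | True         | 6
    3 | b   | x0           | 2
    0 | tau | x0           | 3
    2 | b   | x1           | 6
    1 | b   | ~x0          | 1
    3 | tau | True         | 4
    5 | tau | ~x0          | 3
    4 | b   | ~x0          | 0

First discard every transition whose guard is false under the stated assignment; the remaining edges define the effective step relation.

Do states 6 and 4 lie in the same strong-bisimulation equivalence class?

Compute ~ classes (split until stable):
  π0 = {{0,1,2,3,4,5,6,7}}
  π1 = {{0,3,6},{1,5,7},{2},{4}}
  π2 = {{0},{1},{2},{3},{4},{5},{6},{7}}
Fixed point at round 3; 8 class(es).
[6]={6}  [4]={4}

Answer: NOT BISIMILAR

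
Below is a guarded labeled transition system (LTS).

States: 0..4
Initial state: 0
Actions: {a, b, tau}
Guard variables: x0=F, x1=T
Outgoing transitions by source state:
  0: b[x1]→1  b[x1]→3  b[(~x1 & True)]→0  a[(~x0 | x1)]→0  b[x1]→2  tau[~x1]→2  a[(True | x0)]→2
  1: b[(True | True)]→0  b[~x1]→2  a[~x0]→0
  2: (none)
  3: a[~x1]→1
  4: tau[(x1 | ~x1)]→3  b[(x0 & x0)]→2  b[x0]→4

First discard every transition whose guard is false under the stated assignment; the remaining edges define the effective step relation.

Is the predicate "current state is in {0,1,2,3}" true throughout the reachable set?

Inv-set: {0,1,2,3}
R = {0,1,2,3}
  0: safe
  1: safe
  2: safe
  3: safe

Answer: INVARIANT HOLDS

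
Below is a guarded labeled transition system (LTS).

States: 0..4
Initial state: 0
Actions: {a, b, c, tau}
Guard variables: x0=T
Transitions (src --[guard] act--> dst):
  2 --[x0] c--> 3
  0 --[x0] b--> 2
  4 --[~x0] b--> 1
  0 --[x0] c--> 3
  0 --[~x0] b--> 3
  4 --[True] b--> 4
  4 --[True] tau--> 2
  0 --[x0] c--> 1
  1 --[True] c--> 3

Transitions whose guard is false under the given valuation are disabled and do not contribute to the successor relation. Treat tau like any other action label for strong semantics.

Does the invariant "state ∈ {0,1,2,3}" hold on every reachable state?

Inv-set: {0,1,2,3}
Reachable = {0,1,2,3}
  0: safe
  1: safe
  2: safe
  3: safe

Answer: INVARIANT HOLDS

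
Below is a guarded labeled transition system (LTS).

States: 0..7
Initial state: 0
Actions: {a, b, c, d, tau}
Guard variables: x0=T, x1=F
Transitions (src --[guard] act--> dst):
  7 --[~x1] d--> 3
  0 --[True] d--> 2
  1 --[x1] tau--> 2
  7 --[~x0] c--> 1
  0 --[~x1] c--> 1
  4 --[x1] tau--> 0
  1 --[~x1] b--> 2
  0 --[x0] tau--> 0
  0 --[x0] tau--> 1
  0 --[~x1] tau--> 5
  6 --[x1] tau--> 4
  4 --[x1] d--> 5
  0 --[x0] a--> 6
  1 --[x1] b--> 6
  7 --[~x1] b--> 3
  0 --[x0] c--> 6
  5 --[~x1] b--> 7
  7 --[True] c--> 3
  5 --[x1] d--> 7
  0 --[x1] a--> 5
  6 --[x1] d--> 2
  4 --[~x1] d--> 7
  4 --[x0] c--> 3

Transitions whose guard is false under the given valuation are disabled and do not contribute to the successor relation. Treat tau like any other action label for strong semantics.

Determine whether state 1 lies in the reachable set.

Answer: REACHABLE

Analysis:
Guard filter leaves 14 enabled edge(s).
depth 0: {0}
depth 1: {1,2,5,6}  now seen {0,1,2,5,6}
depth 2: {7}  now seen {0,1,2,5,6,7}
depth 3: {3}  now seen {0,1,2,3,5,6,7}
Reach set: {0,1,2,3,5,6,7}
trace reaching 1: c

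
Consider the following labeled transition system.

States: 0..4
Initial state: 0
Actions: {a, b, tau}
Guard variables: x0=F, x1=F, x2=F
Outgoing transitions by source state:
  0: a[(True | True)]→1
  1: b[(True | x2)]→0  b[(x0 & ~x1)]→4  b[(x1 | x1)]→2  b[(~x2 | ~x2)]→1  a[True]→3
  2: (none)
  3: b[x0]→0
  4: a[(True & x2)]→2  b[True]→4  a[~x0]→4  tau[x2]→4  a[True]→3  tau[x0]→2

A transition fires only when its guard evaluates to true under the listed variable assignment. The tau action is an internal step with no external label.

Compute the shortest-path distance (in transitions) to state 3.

Layered search for 3:
  Layer 0: {0}
  Layer 1: {1}
  Layer 2: {3}
first hit 3 at d=2 via a·a

Answer: 2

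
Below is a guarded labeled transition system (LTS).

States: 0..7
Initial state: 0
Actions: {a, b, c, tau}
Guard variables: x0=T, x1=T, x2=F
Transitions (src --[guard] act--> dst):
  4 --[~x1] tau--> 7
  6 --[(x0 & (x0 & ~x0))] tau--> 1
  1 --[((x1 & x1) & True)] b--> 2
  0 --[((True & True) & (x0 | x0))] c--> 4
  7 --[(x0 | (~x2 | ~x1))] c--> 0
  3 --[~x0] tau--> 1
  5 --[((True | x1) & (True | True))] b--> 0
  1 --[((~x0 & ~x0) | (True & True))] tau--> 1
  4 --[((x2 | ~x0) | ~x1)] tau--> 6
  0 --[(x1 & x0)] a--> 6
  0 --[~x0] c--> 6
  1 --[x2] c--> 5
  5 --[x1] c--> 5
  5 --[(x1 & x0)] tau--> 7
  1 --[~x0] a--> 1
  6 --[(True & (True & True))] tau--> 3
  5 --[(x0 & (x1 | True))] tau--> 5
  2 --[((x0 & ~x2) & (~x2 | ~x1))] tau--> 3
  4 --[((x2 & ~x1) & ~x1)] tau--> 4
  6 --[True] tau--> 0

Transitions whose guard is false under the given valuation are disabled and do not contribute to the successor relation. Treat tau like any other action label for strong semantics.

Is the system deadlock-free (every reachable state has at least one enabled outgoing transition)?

Reach set: {0,3,4,6}
  0: a→6  c→4  [2 exit(s)]
  3: ∅  [STUCK]
  4: ∅  [STUCK]
  6: tau→0  tau→3  [2 exit(s)]
trace reaching 3: a·tau

Answer: DEADLOCK at state 3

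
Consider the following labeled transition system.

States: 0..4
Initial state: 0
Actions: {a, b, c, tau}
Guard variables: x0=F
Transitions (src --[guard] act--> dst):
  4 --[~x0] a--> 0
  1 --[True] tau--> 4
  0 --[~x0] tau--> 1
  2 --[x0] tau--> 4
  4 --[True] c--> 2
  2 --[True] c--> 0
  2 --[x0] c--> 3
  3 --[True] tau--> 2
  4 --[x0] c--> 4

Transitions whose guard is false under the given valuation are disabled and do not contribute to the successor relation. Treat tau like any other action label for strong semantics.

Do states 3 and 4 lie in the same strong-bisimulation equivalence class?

Answer: NOT BISIMILAR

Trace:
Compute ~ classes (split until stable):
  round 0: {{0,1,2,3,4}}
  round 1: {{0,1,3},{2},{4}}
  round 2: {{0},{1},{2},{3},{4}}
stable after 3 split(s): 5 block(s)
[3]={3}  [4]={4}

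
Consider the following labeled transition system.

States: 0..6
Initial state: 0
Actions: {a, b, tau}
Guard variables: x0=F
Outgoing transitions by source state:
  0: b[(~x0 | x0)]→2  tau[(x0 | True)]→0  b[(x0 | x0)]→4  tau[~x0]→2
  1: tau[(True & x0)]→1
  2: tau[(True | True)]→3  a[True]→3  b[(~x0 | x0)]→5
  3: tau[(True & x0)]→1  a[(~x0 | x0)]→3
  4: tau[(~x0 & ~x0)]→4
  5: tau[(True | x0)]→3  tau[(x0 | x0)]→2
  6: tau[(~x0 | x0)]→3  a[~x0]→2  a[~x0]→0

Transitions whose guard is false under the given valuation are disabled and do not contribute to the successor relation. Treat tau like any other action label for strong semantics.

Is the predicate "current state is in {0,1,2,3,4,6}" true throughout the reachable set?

Allowed set {0,1,2,3,4,6}
Reachable = {0,2,3,5}
  0: ✓
  2: ✓
  3: ✓
  5: outside
reach 5 via b·b — violates

Answer: INVARIANT VIOLATED at state 5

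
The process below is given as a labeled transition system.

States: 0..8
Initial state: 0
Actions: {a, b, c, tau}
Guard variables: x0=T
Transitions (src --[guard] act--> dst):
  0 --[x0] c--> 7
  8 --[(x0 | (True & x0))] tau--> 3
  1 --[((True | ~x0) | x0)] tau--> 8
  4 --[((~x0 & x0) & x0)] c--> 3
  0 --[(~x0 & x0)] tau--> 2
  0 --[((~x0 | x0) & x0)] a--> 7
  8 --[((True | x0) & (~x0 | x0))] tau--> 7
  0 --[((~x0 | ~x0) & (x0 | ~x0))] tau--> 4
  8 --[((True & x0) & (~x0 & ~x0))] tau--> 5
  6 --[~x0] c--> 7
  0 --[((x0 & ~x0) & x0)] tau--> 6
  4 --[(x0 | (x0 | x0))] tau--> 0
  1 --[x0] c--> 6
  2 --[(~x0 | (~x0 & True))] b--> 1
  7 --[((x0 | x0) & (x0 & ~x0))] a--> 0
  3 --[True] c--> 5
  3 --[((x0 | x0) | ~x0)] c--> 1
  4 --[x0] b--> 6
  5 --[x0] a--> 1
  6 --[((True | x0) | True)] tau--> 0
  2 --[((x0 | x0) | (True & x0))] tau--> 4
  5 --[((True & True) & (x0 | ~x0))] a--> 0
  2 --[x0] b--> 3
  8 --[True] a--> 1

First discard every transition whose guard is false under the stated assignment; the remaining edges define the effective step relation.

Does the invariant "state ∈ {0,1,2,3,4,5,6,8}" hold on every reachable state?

Answer: INVARIANT VIOLATED at state 7

Working:
Safe = {0,1,2,3,4,5,6,8}
Reachable = {0,7}
  0: safe
  7: VIOLATES
counterexample path to 7: c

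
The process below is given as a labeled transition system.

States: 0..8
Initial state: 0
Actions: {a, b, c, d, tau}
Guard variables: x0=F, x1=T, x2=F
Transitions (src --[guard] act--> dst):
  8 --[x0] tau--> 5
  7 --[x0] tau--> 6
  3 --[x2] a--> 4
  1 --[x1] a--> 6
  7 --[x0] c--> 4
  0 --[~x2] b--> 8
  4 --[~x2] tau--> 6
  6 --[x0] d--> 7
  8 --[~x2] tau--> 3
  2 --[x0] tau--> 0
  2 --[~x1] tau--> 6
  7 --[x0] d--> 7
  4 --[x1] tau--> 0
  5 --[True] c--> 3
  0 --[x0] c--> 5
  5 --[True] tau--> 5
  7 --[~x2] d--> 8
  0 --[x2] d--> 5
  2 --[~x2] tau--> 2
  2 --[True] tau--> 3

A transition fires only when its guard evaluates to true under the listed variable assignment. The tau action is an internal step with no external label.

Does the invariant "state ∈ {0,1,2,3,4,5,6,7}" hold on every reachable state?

Inv-set: {0,1,2,3,4,5,6,7}
Reach set: {0,3,8}
  0: ✓
  3: ✓
  8: ✗ unsafe
reach 8 via b — violates

Answer: INVARIANT VIOLATED at state 8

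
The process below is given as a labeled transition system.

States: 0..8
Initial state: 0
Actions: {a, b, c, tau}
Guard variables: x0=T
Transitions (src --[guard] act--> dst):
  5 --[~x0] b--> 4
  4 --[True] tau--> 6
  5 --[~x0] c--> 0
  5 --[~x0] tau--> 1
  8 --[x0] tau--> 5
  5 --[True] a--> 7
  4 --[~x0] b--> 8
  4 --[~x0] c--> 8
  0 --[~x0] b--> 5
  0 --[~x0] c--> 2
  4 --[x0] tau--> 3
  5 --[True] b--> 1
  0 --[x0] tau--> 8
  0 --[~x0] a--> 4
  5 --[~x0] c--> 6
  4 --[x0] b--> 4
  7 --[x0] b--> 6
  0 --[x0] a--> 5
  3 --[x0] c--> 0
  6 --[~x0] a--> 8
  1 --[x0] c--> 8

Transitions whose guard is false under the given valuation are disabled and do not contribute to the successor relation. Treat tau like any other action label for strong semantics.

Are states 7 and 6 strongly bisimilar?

Compute ~ classes (split until stable):
  round 0: {{0,1,2,3,4,5,6,7,8}}
  round 1: {{0},{1,3},{2,6},{4},{5},{7},{8}}
  round 2: {{0},{1},{2,6},{3},{4},{5},{7},{8}}
8 equivalence class(es) (converged in 3)
[7]={7}  [6]={2,6}

Answer: NOT BISIMILAR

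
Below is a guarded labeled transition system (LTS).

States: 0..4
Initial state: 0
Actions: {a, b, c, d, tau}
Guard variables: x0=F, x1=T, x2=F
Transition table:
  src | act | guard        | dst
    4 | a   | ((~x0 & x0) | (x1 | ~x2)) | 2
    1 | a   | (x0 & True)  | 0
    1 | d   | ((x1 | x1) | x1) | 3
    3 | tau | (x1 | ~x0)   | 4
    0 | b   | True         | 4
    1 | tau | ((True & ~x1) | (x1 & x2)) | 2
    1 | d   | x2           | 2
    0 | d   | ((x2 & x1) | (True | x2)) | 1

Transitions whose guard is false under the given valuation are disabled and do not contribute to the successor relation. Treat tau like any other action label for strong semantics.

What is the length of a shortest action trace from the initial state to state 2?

Answer: 2

Analysis:
Layered search for 2:
  Layer 0: {0}
  Layer 1: {1,4}
  Layer 2: {2,3}
first hit 2 at d=2 via b·a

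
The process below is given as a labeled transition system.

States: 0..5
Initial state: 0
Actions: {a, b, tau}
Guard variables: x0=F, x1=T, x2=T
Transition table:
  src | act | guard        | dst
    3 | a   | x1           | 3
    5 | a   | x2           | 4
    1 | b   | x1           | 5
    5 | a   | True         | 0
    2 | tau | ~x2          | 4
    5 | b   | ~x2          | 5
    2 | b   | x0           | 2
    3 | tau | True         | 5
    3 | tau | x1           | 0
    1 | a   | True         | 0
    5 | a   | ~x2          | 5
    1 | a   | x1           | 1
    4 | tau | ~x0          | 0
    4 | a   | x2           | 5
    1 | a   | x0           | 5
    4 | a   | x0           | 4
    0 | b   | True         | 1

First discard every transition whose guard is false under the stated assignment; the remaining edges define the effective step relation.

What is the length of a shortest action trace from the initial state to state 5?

Answer: 2

Working:
Layered search for 5:
  L0 = {0}
  L1 = {1}
  L2 = {5}
5 enters at depth 2; path b·b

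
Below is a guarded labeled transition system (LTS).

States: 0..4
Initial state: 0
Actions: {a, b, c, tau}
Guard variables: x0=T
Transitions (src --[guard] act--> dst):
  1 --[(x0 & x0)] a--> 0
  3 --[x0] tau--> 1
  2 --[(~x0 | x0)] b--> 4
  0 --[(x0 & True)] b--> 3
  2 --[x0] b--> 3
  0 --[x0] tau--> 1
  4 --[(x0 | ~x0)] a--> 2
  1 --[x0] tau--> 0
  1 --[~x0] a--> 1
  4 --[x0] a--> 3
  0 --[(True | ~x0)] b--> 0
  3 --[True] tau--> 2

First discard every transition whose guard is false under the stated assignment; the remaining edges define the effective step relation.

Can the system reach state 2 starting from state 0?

Guard filter leaves 11 enabled edge(s).
depth 0: {0}
depth 1: {1,3}  total {0,1,3}
depth 2: {2}  total {0,1,2,3}
depth 3: {4}  total {0,1,2,3,4}
R = {0,1,2,3,4}
trace reaching 2: b·tau

Answer: REACHABLE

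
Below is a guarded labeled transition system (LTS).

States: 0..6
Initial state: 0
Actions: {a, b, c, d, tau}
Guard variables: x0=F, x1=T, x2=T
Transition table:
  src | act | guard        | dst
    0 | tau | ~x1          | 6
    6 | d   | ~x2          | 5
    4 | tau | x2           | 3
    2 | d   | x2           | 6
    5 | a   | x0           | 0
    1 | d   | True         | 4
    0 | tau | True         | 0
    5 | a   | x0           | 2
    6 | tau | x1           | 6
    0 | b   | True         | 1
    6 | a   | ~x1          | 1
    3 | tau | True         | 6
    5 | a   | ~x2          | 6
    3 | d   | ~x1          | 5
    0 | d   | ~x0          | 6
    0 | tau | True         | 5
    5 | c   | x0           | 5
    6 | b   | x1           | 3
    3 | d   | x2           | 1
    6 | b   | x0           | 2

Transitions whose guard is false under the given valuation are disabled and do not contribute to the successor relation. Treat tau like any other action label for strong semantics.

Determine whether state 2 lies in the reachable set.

Answer: UNREACHABLE

Analysis:
11 transition(s) survive guard evaluation.
Layer 0: {0}
Layer 1: {1,5,6}  total {0,1,5,6}
Layer 2: {3,4}  total {0,1,3,4,5,6}
R = {0,1,3,4,5,6}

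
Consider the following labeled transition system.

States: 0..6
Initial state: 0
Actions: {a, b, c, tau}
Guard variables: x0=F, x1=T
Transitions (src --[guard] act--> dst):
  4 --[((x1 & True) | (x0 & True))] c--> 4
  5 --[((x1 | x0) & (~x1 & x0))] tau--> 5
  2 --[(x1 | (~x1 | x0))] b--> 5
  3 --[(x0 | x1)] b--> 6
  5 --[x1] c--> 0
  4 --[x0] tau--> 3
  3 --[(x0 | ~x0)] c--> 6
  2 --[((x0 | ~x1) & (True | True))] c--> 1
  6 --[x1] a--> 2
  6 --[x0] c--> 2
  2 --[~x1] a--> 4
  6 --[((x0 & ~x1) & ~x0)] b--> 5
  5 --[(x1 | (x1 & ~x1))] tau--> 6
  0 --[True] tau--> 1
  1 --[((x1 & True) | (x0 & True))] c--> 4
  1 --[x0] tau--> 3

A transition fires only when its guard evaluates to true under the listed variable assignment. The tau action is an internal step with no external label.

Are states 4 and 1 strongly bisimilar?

Bisimulation quotient by refinement:
  π0 = {{0,1,2,3,4,5,6}}
  π1 = {{0},{1,4},{2},{3},{5},{6}}
6 equivalence class(es) (converged in 2)
4∈{1,4}, 1∈{1,4}

Answer: BISIMILAR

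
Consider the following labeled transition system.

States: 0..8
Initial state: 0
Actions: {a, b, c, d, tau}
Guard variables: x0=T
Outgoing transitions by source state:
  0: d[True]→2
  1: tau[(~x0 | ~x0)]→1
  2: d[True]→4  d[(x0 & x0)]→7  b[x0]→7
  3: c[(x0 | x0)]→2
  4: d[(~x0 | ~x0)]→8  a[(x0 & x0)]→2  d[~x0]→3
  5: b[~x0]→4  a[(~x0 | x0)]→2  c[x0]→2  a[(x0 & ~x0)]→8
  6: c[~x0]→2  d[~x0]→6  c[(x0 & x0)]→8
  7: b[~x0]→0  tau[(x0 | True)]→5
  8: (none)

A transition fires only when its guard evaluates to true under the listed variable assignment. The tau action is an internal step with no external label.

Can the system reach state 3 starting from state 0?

10 transition(s) survive guard evaluation.
depth 0: {0}
depth 1: {2}  cumulative {0,2}
depth 2: {4,7}  cumulative {0,2,4,7}
depth 3: {5}  cumulative {0,2,4,5,7}
Reach set: {0,2,4,5,7}

Answer: UNREACHABLE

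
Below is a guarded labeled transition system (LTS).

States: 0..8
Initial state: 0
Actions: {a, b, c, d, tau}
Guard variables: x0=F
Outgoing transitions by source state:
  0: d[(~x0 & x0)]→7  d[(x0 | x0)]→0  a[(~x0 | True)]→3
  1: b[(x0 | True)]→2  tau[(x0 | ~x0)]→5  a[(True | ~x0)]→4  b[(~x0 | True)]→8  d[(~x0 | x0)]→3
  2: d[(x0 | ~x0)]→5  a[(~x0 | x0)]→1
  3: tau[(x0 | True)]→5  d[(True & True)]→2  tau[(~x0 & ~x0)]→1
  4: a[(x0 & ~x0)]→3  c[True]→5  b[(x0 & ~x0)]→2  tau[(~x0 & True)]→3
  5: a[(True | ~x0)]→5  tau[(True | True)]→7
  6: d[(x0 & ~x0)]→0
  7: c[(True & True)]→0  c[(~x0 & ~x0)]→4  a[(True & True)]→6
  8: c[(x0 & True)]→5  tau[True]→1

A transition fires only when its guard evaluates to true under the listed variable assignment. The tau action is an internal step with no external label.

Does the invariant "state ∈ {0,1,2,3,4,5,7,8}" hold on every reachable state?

Answer: INVARIANT VIOLATED at state 6

Working:
Inv-set: {0,1,2,3,4,5,7,8}
Reachable = {0,1,2,3,4,5,6,7,8}
  0: ✓
  1: ✓
  2: ✓
  3: ✓
  4: ✓
  5: ✓
  6: outside
  7: ✓
  8: ✓
witness against invariant: a·tau·tau·a → 6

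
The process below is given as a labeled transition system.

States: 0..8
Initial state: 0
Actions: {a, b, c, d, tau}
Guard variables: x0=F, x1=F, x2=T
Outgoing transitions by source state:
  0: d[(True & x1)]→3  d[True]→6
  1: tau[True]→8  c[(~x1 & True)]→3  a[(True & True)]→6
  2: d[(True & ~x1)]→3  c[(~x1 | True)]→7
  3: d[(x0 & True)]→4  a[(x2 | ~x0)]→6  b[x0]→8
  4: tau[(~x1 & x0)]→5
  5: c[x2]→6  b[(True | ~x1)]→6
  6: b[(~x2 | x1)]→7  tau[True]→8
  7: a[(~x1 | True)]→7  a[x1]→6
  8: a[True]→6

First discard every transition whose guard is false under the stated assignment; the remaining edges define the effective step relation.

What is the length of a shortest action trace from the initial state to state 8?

Answer: 2

Working:
Breadth-first toward 8:
  L0 = {0}
  L1 = {6}
  L2 = {8}
first hit 8 at d=2 via d·tau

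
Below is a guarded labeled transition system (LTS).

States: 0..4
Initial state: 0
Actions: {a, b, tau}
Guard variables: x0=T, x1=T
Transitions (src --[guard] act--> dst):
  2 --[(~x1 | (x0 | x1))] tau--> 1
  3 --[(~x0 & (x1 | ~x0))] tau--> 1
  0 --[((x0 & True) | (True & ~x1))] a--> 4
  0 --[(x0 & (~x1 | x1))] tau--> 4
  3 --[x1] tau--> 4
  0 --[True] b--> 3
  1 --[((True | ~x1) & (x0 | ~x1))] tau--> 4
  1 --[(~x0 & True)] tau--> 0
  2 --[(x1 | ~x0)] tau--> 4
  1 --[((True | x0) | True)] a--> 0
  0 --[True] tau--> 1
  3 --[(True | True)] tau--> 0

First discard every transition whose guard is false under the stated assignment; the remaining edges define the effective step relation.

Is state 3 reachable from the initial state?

10 transition(s) survive guard evaluation.
L0 = {0}
L1 = {1,3,4}  now seen {0,1,3,4}
Reachable = {0,1,3,4}
Path to 3: b

Answer: REACHABLE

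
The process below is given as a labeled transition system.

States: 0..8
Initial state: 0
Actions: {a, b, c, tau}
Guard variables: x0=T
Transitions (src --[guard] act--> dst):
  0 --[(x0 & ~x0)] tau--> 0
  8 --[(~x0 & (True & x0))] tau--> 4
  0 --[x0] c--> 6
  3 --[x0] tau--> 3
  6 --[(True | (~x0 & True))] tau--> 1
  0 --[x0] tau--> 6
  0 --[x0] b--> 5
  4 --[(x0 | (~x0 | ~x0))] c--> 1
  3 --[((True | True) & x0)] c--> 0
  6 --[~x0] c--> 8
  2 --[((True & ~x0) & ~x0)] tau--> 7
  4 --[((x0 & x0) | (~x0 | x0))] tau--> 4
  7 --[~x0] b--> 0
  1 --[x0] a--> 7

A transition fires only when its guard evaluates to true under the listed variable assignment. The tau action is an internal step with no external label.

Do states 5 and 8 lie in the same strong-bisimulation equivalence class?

Answer: BISIMILAR

Working:
Compute ~ classes (split until stable):
  round 0: {{0,1,2,3,4,5,6,7,8}}
  round 1: {{0},{1},{2,5,7,8},{3,4},{6}}
  round 2: {{0},{1},{2,5,7,8},{3},{4},{6}}
6 equivalence class(es) (converged in 3)
5∈{2,5,7,8}, 8∈{2,5,7,8}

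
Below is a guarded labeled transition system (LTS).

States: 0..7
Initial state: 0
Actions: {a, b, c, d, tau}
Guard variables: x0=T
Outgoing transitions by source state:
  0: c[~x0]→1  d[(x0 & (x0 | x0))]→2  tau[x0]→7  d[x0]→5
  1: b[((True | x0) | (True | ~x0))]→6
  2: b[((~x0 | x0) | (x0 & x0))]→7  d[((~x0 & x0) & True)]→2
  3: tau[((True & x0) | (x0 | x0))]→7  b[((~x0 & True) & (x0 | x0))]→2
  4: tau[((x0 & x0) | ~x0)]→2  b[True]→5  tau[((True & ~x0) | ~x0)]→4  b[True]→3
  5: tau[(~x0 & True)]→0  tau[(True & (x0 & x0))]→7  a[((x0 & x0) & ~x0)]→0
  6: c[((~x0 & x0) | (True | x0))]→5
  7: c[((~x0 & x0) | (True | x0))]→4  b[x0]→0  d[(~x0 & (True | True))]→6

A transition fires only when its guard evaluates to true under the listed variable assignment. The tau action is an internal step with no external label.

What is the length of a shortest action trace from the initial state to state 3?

Answer: 3

Trace:
BFS to 3:
  depth 0: {0}
  depth 1: {2,5,7}
  depth 2: {4}
  depth 3: {3}
depth(3)=3, e.g. tau·c·b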